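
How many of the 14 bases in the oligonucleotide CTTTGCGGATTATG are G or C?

Scanning the sequence gives C=2, T=6, G=4, A=2.
G+C = 4 + 2 = 6

6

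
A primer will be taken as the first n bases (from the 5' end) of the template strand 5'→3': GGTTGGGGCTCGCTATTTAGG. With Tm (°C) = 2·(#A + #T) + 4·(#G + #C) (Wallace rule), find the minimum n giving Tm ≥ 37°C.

First 10 bases: GGTTGGGGCT → Tm = 34°C (< 37°C)
First 11 bases: GGTTGGGGCTC → Tm = 38°C (≥ 37°C)
Since every base adds ≥2°C, Tm only increases with n, so the threshold is first crossed at n = 11.

n = 11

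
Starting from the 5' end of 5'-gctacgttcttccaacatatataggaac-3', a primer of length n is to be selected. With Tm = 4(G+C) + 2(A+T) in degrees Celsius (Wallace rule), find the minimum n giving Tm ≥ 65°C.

n = 24

First 23 bases: GCTACGTTCTTCCAACATATATA → Tm = 62°C (< 65°C)
First 24 bases: GCTACGTTCTTCCAACATATATAG → Tm = 66°C (≥ 65°C)
Each additional base adds 2°C (A/T) or 4°C (G/C), so Tm is non-decreasing in n; n = 24 is the first length to reach 65°C.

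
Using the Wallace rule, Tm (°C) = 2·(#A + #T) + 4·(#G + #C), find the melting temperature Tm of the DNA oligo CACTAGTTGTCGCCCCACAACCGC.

78°C

Scanning the sequence gives A=5, C=11, T=4, G=4.
A+T = 9, G+C = 15
Tm = 2(9) + 4(15) = 18 + 60 = 78°C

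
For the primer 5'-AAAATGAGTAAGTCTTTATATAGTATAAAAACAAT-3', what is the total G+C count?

6

Counting bases: C=2, G=4, T=11, A=18
Total G or C: 4 + 2 = 6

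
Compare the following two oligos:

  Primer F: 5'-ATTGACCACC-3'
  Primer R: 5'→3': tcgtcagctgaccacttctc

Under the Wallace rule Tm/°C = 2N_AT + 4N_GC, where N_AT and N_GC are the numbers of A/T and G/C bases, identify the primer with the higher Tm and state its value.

Primer F: A+T=5, G+C=5 → Tm = 2(5)+4(5) = 30°C
Primer R: A+T=9, G+C=11 → Tm = 2(9)+4(11) = 62°C
30°C vs 62°C → primer R is higher.

Primer R, 62°C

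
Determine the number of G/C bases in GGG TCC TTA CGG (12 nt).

8

Base counts: A=1, G=5, C=3, T=3
Total G or C: 5 + 3 = 8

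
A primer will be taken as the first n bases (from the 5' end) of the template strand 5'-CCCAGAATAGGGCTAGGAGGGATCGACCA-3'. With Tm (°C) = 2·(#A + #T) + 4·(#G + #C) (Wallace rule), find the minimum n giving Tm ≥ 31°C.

First 10 bases: CCCAGAATAG → Tm = 30°C (< 31°C)
First 11 bases: CCCAGAATAGG → Tm = 34°C (≥ 31°C)
Each additional base adds 2°C (A/T) or 4°C (G/C), so Tm is non-decreasing in n; n = 11 is the first length to reach 31°C.

n = 11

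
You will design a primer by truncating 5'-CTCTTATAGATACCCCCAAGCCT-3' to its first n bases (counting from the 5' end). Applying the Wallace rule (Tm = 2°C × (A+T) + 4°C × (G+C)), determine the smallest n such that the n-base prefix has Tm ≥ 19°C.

n = 8

First 7 bases: CTCTTAT → Tm = 18°C (< 19°C)
First 8 bases: CTCTTATA → Tm = 20°C (≥ 19°C)
Each additional base adds 2°C (A/T) or 4°C (G/C), so Tm is non-decreasing in n; n = 8 is the first length to reach 19°C.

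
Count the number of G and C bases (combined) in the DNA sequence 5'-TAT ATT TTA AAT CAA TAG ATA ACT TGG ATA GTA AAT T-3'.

A=16, T=15, C=2, G=4
G+C = 4 + 2 = 6

6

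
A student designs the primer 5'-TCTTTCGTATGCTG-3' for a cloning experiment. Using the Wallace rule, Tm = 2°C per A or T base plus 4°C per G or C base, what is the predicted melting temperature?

G=3, C=3, A=1, T=7
AT pairs contribute 8, GC pairs contribute 6.
Tm = 2×8 + 4×6 = 40°C

40°C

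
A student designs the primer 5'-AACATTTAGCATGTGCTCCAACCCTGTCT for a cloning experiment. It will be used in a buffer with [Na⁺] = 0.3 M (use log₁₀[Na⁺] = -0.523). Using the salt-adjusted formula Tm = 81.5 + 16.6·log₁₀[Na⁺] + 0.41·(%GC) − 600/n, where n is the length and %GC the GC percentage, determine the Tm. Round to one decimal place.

70.5°C

Length n = 29. Counting bases: A=7, G=4, T=9, C=9
G+C = 13, so %GC = 13/29 × 100 = 44.828%
Salt term: 16.6 × (-0.523) = -8.682
GC term: 0.41 × 44.828 = 18.379; length term: −600/29 = −20.69
Tm = 81.5 + (-8.682) + 18.379 − 20.69 = 70.507 → 70.5°C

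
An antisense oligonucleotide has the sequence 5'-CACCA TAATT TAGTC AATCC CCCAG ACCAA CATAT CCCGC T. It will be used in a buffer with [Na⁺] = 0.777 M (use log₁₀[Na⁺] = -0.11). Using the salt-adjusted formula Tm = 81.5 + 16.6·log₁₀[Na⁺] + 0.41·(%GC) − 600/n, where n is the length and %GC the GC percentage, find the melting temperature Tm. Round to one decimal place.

84.0°C

Length n = 41. Scanning the sequence gives G=3, A=13, C=16, T=9.
G+C = 19, so %GC = 19/41 × 100 = 46.341%
Salt term: 16.6 × (-0.11) = -1.826
GC term: 0.41 × 46.341 = 19; length term: −600/41 = −14.634
Tm = 81.5 + (-1.826) + 19 − 14.634 = 84.04 → 84.0°C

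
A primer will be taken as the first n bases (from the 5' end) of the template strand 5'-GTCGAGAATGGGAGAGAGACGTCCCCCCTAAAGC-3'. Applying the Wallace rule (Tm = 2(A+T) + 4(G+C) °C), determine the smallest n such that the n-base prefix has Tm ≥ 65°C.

n = 21

First 20 bases: GTCGAGAATGGGAGAGAGAC → Tm = 62°C (< 65°C)
First 21 bases: GTCGAGAATGGGAGAGAGACG → Tm = 66°C (≥ 65°C)
Since every base adds ≥2°C, Tm only increases with n, so the threshold is first crossed at n = 21.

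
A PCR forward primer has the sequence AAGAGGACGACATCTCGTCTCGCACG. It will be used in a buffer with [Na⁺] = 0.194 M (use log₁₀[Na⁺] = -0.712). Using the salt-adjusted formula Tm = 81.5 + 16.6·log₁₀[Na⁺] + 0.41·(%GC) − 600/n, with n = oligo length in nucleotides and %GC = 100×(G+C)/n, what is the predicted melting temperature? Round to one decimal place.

70.3°C

Length n = 26. Scanning the sequence gives G=7, T=4, C=8, A=7.
G+C = 15, so %GC = 15/26 × 100 = 57.692%
Salt term: 16.6 × (-0.712) = -11.819
GC term: 0.41 × 57.692 = 23.654; length term: −600/26 = −23.077
Tm = 81.5 + (-11.819) + 23.654 − 23.077 = 70.258 → 70.3°C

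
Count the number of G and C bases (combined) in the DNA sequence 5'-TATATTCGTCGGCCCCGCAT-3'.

Scanning the sequence gives T=6, A=3, C=7, G=4.
G+C = 4 + 7 = 11

11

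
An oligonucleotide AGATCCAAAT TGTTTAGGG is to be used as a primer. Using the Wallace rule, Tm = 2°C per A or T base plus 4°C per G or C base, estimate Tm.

52°C

Base counts: T=6, A=6, G=5, C=2
A+T = 12, G+C = 7
Tm = 2(12) + 4(7) = 24 + 28 = 52°C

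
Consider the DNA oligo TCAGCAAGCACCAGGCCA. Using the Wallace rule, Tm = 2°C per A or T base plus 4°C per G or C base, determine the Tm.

Base counts: A=6, G=4, C=7, T=1
So N_AT = 7 and N_GC = 11.
Tm = 2(7) + 4(11) = 14 + 44 = 58°C

58°C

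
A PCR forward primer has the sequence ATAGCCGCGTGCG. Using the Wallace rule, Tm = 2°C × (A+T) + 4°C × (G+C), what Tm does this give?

Counting bases: G=5, T=2, A=2, C=4
So N_AT = 4 and N_GC = 9.
Tm = 2(4) + 4(9) = 8 + 36 = 44°C

44°C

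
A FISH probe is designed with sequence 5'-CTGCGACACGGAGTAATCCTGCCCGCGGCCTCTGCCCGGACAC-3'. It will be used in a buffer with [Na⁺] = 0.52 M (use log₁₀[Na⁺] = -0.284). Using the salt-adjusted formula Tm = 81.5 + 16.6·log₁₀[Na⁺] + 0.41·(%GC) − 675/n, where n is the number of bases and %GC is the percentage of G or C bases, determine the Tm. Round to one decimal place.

89.7°C

Length n = 43. Scanning the sequence gives T=6, A=7, G=12, C=18.
G+C = 30, so %GC = 30/43 × 100 = 69.767%
Salt term: 16.6 × (-0.284) = -4.714
GC term: 0.41 × 69.767 = 28.604; length term: −675/43 = −15.698
Tm = 81.5 + (-4.714) + 28.604 − 15.698 = 89.692 → 89.7°C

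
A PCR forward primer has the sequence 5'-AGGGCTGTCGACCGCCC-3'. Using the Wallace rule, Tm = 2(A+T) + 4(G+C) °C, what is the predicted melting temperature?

60°C

A=2, C=7, T=2, G=6
So N_AT = 4 and N_GC = 13.
Tm = 2×4 + 4×13 = 60°C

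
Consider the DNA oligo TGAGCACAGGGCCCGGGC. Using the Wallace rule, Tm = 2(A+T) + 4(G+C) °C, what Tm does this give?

Counting bases: C=6, T=1, A=3, G=8
A+T = 4, G+C = 14
Tm = 2×4 + 4×14 = 64°C

64°C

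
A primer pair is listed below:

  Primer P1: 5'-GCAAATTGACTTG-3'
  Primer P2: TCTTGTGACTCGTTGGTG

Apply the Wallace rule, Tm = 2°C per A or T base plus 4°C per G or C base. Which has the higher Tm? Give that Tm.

Primer P2, 54°C

Primer P1: A+T=8, G+C=5 → Tm = 2(8)+4(5) = 36°C
Primer P2: A+T=9, G+C=9 → Tm = 2(9)+4(9) = 54°C
36°C vs 54°C → primer P2 is higher.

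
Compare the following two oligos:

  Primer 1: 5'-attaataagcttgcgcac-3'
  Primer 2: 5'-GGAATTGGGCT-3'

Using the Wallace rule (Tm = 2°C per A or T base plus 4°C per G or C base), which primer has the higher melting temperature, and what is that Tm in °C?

Primer 1, 50°C

Primer 1: A+T=11, G+C=7 → Tm = 2(11)+4(7) = 50°C
Primer 2: A+T=5, G+C=6 → Tm = 2(5)+4(6) = 34°C
50°C vs 34°C → primer 1 is higher.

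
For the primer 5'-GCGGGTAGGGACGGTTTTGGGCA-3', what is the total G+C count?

C=3, G=12, T=5, A=3
Total G or C: 12 + 3 = 15

15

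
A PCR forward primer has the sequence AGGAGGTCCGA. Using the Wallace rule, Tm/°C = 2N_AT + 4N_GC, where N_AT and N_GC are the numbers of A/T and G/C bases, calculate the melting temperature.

Scanning the sequence gives C=2, G=5, T=1, A=3.
A+T = 4, G+C = 7
Tm = 4·7 + 2·4 = 28 + 8 = 36°C

36°C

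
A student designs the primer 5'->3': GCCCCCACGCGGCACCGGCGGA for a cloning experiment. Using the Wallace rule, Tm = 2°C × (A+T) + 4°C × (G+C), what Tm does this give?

Scanning the sequence gives T=0, A=3, G=8, C=11.
AT pairs contribute 3, GC pairs contribute 19.
Tm = 2×3 + 4×19 = 82°C

82°C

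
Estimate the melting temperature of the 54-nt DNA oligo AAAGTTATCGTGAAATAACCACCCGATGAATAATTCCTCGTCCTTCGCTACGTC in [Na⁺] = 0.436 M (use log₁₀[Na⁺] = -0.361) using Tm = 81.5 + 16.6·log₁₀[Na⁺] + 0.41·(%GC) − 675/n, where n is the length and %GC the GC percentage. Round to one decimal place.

Length n = 54. Counting bases: G=8, T=15, C=15, A=16
G+C = 23, so %GC = 23/54 × 100 = 42.593%
Salt term: 16.6 × (-0.361) = -5.993
GC term: 0.41 × 42.593 = 17.463; length term: −675/54 = −12.5
Tm = 81.5 + (-5.993) + 17.463 − 12.5 = 80.47 → 80.5°C

80.5°C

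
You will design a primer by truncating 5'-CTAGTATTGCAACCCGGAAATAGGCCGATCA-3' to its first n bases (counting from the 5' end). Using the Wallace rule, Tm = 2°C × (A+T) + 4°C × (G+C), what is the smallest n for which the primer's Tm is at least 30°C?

n = 11

First 10 bases: CTAGTATTGC → Tm = 28°C (< 30°C)
First 11 bases: CTAGTATTGCA → Tm = 30°C (≥ 30°C)
Each additional base adds 2°C (A/T) or 4°C (G/C), so Tm is non-decreasing in n; n = 11 is the first length to reach 30°C.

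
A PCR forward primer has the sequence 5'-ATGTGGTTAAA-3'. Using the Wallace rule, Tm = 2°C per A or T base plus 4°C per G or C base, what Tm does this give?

Scanning the sequence gives G=3, T=4, A=4, C=0.
So N_AT = 8 and N_GC = 3.
Tm = 2×8 + 4×3 = 28°C

28°C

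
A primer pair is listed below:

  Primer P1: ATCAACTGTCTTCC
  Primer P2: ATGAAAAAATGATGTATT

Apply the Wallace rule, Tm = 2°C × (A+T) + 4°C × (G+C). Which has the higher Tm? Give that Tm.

Primer P2, 42°C

Primer P1: A+T=8, G+C=6 → Tm = 2(8)+4(6) = 40°C
Primer P2: A+T=15, G+C=3 → Tm = 2(15)+4(3) = 42°C
40°C vs 42°C → primer P2 is higher.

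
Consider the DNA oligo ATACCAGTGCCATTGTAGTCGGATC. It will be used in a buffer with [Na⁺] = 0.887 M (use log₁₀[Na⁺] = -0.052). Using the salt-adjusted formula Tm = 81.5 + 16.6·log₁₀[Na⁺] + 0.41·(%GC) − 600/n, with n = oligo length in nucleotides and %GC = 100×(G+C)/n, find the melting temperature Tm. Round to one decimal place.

Length n = 25. C=6, G=6, T=7, A=6
G+C = 12, so %GC = 12/25 × 100 = 48%
Salt term: 16.6 × (-0.052) = -0.863
GC term: 0.41 × 48 = 19.68; length term: −600/25 = −24
Tm = 81.5 + (-0.863) + 19.68 − 24 = 76.317 → 76.3°C

76.3°C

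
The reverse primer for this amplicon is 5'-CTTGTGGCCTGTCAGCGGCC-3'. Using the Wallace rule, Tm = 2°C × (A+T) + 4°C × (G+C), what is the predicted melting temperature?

68°C

Base counts: G=7, A=1, T=5, C=7
A+T = 6, G+C = 14
Tm = 4·14 + 2·6 = 56 + 12 = 68°C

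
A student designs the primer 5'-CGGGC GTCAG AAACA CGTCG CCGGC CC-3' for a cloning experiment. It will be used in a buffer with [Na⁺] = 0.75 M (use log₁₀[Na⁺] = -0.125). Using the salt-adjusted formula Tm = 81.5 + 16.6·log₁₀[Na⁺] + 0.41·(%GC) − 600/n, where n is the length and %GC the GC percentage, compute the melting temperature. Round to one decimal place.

87.6°C

Length n = 27. Base counts: A=5, C=11, T=2, G=9
G+C = 20, so %GC = 20/27 × 100 = 74.074%
Salt term: 16.6 × (-0.125) = -2.075
GC term: 0.41 × 74.074 = 30.37; length term: −600/27 = −22.222
Tm = 81.5 + (-2.075) + 30.37 − 22.222 = 87.573 → 87.6°C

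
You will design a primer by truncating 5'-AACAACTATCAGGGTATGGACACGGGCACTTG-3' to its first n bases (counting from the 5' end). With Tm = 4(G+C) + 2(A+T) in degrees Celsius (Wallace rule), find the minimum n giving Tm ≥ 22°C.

First 8 bases: AACAACTA → Tm = 20°C (< 22°C)
First 9 bases: AACAACTAT → Tm = 22°C (≥ 22°C)
Since every base adds ≥2°C, Tm only increases with n, so the threshold is first crossed at n = 9.

n = 9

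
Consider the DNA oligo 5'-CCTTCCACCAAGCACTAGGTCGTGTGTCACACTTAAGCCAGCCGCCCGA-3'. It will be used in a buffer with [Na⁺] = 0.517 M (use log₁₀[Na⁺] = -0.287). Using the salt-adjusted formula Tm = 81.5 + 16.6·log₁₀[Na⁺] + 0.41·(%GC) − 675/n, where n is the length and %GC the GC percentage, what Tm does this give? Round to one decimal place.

Length n = 49. Counting bases: G=10, T=9, C=19, A=11
G+C = 29, so %GC = 29/49 × 100 = 59.184%
Salt term: 16.6 × (-0.287) = -4.764
GC term: 0.41 × 59.184 = 24.265; length term: −675/49 = −13.776
Tm = 81.5 + (-4.764) + 24.265 − 13.776 = 87.225 → 87.2°C

87.2°C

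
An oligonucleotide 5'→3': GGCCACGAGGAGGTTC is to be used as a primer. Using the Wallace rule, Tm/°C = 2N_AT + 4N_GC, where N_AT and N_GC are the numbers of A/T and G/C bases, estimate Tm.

Counting bases: C=4, A=3, T=2, G=7
AT pairs contribute 5, GC pairs contribute 11.
Tm = 2×5 + 4×11 = 54°C

54°C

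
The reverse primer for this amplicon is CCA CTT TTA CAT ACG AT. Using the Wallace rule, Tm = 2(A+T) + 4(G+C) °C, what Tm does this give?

Counting bases: A=5, T=6, G=1, C=5
A+T = 11, G+C = 6
Tm = 2(11) + 4(6) = 22 + 24 = 46°C

46°C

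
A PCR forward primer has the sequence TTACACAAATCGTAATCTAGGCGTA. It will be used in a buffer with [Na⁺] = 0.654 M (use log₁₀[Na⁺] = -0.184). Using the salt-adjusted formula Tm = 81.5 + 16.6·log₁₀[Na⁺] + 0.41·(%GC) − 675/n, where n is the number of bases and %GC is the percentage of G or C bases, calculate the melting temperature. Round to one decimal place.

66.2°C

Length n = 25. C=5, G=4, A=9, T=7
G+C = 9, so %GC = 9/25 × 100 = 36%
Salt term: 16.6 × (-0.184) = -3.054
GC term: 0.41 × 36 = 14.76; length term: −675/25 = −27
Tm = 81.5 + (-3.054) + 14.76 − 27 = 66.206 → 66.2°C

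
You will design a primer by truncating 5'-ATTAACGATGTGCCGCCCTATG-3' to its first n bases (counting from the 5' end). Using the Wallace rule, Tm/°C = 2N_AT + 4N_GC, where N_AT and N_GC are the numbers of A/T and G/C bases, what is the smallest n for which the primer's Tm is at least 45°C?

n = 16

First 15 bases: ATTAACGATGTGCCG → Tm = 44°C (< 45°C)
First 16 bases: ATTAACGATGTGCCGC → Tm = 48°C (≥ 45°C)
Each additional base adds 2°C (A/T) or 4°C (G/C), so Tm is non-decreasing in n; n = 16 is the first length to reach 45°C.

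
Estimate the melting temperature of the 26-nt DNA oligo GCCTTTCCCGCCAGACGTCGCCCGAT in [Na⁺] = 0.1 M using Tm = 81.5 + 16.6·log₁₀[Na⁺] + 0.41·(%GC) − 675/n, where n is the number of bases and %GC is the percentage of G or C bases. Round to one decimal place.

Length n = 26. C=12, G=6, T=5, A=3
G+C = 18, so %GC = 18/26 × 100 = 69.231%
Salt term: 16.6 × (-1) = -16.6
GC term: 0.41 × 69.231 = 28.385; length term: −675/26 = −25.962
Tm = 81.5 + (-16.6) + 28.385 − 25.962 = 67.323 → 67.3°C

67.3°C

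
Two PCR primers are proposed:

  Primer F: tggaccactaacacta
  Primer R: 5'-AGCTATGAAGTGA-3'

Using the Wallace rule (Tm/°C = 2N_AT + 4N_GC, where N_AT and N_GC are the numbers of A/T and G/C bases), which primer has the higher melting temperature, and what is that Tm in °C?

Primer F, 46°C

Primer F: A+T=9, G+C=7 → Tm = 2(9)+4(7) = 46°C
Primer R: A+T=8, G+C=5 → Tm = 2(8)+4(5) = 36°C
46°C vs 36°C → primer F is higher.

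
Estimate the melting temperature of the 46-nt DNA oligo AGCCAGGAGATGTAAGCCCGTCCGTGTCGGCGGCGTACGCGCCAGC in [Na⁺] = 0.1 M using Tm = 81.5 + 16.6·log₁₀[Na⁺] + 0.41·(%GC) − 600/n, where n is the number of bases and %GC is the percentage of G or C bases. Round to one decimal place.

80.4°C

Length n = 46. Base counts: T=6, A=8, C=15, G=17
G+C = 32, so %GC = 32/46 × 100 = 69.565%
Salt term: 16.6 × (-1) = -16.6
GC term: 0.41 × 69.565 = 28.522; length term: −600/46 = −13.043
Tm = 81.5 + (-16.6) + 28.522 − 13.043 = 80.379 → 80.4°C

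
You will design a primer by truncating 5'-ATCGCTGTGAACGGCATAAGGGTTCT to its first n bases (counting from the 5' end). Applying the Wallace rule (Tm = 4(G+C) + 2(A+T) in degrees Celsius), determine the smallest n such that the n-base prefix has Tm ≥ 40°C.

First 12 bases: ATCGCTGTGAAC → Tm = 36°C (< 40°C)
First 13 bases: ATCGCTGTGAACG → Tm = 40°C (≥ 40°C)
Each additional base adds 2°C (A/T) or 4°C (G/C), so Tm is non-decreasing in n; n = 13 is the first length to reach 40°C.

n = 13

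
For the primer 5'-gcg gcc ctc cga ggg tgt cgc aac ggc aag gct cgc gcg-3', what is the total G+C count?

30

Counting bases: A=5, C=14, T=4, G=16
G+C = 16 + 14 = 30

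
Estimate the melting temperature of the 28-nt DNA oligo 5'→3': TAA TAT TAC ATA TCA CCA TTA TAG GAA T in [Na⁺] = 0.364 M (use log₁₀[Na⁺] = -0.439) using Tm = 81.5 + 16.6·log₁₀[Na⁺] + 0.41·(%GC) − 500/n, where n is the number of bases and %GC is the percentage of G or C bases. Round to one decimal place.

65.1°C

Length n = 28. G=2, A=12, T=10, C=4
G+C = 6, so %GC = 6/28 × 100 = 21.429%
Salt term: 16.6 × (-0.439) = -7.287
GC term: 0.41 × 21.429 = 8.786; length term: −500/28 = −17.857
Tm = 81.5 + (-7.287) + 8.786 − 17.857 = 65.142 → 65.1°C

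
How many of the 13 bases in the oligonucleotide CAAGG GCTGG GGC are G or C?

T=1, G=7, C=3, A=2
G+C = 7 + 3 = 10

10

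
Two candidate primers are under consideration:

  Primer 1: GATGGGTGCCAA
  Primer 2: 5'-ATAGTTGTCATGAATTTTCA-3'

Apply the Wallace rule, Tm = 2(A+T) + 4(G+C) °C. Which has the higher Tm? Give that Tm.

Primer 2, 50°C

Primer 1: A+T=5, G+C=7 → Tm = 2(5)+4(7) = 38°C
Primer 2: A+T=15, G+C=5 → Tm = 2(15)+4(5) = 50°C
38°C vs 50°C → primer 2 is higher.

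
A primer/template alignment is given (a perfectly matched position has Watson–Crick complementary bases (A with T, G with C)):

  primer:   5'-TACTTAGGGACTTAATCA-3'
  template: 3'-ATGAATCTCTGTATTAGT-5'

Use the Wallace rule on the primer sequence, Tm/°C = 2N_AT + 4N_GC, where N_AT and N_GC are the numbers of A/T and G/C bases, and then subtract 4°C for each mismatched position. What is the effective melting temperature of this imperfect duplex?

Primer base counts: A=6, T=6, G=3, C=3 → A+T=12, G+C=6
Perfect-match Tm = 2(12) + 4(6) = 24 + 24 = 48°C
Mismatches (positions where the bases are not complementary): 2 (at positions 8, 12)
Effective Tm = 48 − 2×4 = 48 − 8 = 40°C

40°C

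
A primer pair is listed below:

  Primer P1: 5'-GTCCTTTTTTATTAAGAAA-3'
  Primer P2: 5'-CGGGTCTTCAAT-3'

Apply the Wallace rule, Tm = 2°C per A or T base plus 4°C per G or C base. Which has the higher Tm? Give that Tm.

Primer P1: A+T=15, G+C=4 → Tm = 2(15)+4(4) = 46°C
Primer P2: A+T=6, G+C=6 → Tm = 2(6)+4(6) = 36°C
46°C vs 36°C → primer P1 is higher.

Primer P1, 46°C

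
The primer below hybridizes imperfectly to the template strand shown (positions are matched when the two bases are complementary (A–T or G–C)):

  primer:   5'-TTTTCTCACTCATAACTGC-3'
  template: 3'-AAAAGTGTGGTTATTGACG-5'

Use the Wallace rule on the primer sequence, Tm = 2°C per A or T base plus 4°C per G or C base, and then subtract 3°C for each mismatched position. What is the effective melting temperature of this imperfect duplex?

Primer base counts: A=4, T=8, G=1, C=6 → A+T=12, G+C=7
Perfect-match Tm = 2(12) + 4(7) = 24 + 28 = 52°C
Mismatches (positions where the bases are not complementary): 3 (at positions 6, 10, 11)
Effective Tm = 52 − 3×3 = 52 − 9 = 43°C

43°C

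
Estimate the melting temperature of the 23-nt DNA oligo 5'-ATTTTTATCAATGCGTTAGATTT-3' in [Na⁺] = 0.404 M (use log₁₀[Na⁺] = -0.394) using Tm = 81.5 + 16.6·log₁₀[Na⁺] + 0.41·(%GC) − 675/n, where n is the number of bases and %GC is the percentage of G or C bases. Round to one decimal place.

54.5°C

Length n = 23. G=3, C=2, T=12, A=6
G+C = 5, so %GC = 5/23 × 100 = 21.739%
Salt term: 16.6 × (-0.394) = -6.54
GC term: 0.41 × 21.739 = 8.913; length term: −675/23 = −29.348
Tm = 81.5 + (-6.54) + 8.913 − 29.348 = 54.525 → 54.5°C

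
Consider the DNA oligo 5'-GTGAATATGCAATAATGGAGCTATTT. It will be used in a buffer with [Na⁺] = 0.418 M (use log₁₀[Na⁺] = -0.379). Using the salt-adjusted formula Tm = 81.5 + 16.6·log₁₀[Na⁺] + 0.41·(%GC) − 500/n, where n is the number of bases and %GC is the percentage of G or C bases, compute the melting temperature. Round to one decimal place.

68.6°C

Length n = 26. G=6, A=9, C=2, T=9
G+C = 8, so %GC = 8/26 × 100 = 30.769%
Salt term: 16.6 × (-0.379) = -6.291
GC term: 0.41 × 30.769 = 12.615; length term: −500/26 = −19.231
Tm = 81.5 + (-6.291) + 12.615 − 19.231 = 68.593 → 68.6°C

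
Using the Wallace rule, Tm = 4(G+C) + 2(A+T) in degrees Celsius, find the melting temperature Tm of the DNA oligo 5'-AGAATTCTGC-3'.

28°C

Counting bases: G=2, C=2, A=3, T=3
A+T = 6, G+C = 4
Tm = 2(6) + 4(4) = 12 + 16 = 28°C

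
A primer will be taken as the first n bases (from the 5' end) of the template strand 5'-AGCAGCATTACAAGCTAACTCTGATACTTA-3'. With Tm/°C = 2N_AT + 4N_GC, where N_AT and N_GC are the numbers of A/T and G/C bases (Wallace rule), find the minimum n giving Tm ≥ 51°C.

First 18 bases: AGCAGCATTACAAGCTAA → Tm = 50°C (< 51°C)
First 19 bases: AGCAGCATTACAAGCTAAC → Tm = 54°C (≥ 51°C)
Each additional base adds 2°C (A/T) or 4°C (G/C), so Tm is non-decreasing in n; n = 19 is the first length to reach 51°C.

n = 19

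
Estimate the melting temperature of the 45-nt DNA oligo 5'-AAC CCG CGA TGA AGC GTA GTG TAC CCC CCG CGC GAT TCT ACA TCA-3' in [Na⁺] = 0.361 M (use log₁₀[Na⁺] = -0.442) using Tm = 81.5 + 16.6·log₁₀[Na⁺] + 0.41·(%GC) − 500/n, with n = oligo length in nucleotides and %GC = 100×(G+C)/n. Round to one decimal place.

Length n = 45. Counting bases: C=16, A=11, T=8, G=10
G+C = 26, so %GC = 26/45 × 100 = 57.778%
Salt term: 16.6 × (-0.442) = -7.337
GC term: 0.41 × 57.778 = 23.689; length term: −500/45 = −11.111
Tm = 81.5 + (-7.337) + 23.689 − 11.111 = 86.741 → 86.7°C

86.7°C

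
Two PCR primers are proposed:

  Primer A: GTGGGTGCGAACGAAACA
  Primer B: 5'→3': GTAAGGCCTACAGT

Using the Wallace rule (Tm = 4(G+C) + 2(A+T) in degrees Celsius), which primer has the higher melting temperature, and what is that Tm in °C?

Primer A: A+T=8, G+C=10 → Tm = 2(8)+4(10) = 56°C
Primer B: A+T=7, G+C=7 → Tm = 2(7)+4(7) = 42°C
56°C vs 42°C → primer A is higher.

Primer A, 56°C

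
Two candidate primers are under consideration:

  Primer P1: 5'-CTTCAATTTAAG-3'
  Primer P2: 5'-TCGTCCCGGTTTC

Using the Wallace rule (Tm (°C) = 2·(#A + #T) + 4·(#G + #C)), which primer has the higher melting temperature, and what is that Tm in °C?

Primer P2, 42°C

Primer P1: A+T=9, G+C=3 → Tm = 2(9)+4(3) = 30°C
Primer P2: A+T=5, G+C=8 → Tm = 2(5)+4(8) = 42°C
30°C vs 42°C → primer P2 is higher.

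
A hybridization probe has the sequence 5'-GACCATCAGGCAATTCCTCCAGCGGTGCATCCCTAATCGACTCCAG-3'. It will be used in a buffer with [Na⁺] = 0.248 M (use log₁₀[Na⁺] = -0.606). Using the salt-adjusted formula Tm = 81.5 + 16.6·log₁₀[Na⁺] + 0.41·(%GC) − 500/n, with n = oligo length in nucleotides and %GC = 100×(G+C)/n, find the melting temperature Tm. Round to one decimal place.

83.7°C

Length n = 46. Counting bases: T=9, G=9, A=11, C=17
G+C = 26, so %GC = 26/46 × 100 = 56.522%
Salt term: 16.6 × (-0.606) = -10.06
GC term: 0.41 × 56.522 = 23.174; length term: −500/46 = −10.87
Tm = 81.5 + (-10.06) + 23.174 − 10.87 = 83.744 → 83.7°C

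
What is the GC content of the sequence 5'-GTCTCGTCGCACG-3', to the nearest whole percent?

69%

Scanning the sequence gives G=4, C=5, T=3, A=1.
G+C = 4 + 5 = 9 out of 13 bases
%GC = 9/13 × 100 = 69.23% ≈ 69%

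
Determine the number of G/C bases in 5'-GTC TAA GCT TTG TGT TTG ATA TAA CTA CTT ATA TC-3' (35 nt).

10

Scanning the sequence gives C=5, A=9, G=5, T=16.
Total G or C: 5 + 5 = 10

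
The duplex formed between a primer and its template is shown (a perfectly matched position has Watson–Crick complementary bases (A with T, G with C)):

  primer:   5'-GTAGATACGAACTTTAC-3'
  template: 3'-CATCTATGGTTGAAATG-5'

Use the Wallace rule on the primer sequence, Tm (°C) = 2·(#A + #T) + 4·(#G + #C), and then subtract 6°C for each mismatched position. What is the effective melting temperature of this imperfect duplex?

Primer base counts: A=6, T=5, G=3, C=3 → A+T=11, G+C=6
Perfect-match Tm = 2(11) + 4(6) = 22 + 24 = 46°C
Mismatches (positions where the bases are not complementary): 1 (at position 9)
Effective Tm = 46 − 1×6 = 46 − 6 = 40°C

40°C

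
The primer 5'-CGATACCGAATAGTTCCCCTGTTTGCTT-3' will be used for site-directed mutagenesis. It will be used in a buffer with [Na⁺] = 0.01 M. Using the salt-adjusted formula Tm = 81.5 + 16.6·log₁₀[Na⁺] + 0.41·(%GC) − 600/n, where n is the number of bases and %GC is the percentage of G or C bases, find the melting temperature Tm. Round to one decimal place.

Length n = 28. C=8, A=5, T=10, G=5
G+C = 13, so %GC = 13/28 × 100 = 46.429%
Salt term: 16.6 × (-2) = -33.2
GC term: 0.41 × 46.429 = 19.036; length term: −600/28 = −21.429
Tm = 81.5 + (-33.2) + 19.036 − 21.429 = 45.907 → 45.9°C

45.9°C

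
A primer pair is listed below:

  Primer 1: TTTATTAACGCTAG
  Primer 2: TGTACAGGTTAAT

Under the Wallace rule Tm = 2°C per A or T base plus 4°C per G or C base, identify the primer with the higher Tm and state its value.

Primer 1, 36°C

Primer 1: A+T=10, G+C=4 → Tm = 2(10)+4(4) = 36°C
Primer 2: A+T=9, G+C=4 → Tm = 2(9)+4(4) = 34°C
36°C vs 34°C → primer 1 is higher.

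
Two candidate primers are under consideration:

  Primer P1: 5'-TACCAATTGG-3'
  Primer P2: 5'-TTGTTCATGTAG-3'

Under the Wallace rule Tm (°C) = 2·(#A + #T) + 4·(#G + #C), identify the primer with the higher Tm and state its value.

Primer P2, 32°C

Primer P1: A+T=6, G+C=4 → Tm = 2(6)+4(4) = 28°C
Primer P2: A+T=8, G+C=4 → Tm = 2(8)+4(4) = 32°C
28°C vs 32°C → primer P2 is higher.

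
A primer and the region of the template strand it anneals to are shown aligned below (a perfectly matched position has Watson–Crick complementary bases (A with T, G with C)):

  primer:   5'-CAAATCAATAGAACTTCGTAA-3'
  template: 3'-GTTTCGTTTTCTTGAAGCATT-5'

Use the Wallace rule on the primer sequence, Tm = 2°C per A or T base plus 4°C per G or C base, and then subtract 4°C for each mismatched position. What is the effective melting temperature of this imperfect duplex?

46°C

Primer base counts: A=10, T=5, G=2, C=4 → A+T=15, G+C=6
Perfect-match Tm = 2(15) + 4(6) = 30 + 24 = 54°C
Mismatches (positions where the bases are not complementary): 2 (at positions 5, 9)
Effective Tm = 54 − 2×4 = 54 − 8 = 46°C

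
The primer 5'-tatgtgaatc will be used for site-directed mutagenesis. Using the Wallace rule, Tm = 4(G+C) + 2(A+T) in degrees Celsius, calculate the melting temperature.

A=3, C=1, G=2, T=4
So N_AT = 7 and N_GC = 3.
Tm = 2(7) + 4(3) = 14 + 12 = 26°C

26°C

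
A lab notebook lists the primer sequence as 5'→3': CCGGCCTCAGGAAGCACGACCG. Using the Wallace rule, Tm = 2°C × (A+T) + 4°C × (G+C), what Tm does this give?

Base counts: A=5, G=7, C=9, T=1
AT pairs contribute 6, GC pairs contribute 16.
Tm = 2×6 + 4×16 = 76°C

76°C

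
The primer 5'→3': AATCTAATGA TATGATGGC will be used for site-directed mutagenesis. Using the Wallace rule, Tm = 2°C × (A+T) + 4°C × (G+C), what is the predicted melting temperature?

Base counts: G=4, A=7, C=2, T=6
AT pairs contribute 13, GC pairs contribute 6.
Tm = 2(13) + 4(6) = 26 + 24 = 50°C

50°C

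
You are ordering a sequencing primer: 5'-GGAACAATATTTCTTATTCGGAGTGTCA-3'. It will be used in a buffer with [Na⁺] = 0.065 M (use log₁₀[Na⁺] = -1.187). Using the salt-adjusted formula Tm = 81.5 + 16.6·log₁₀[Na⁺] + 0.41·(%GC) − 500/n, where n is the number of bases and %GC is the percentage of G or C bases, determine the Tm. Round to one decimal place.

58.6°C

Length n = 28. Counting bases: G=6, A=8, T=10, C=4
G+C = 10, so %GC = 10/28 × 100 = 35.714%
Salt term: 16.6 × (-1.187) = -19.704
GC term: 0.41 × 35.714 = 14.643; length term: −500/28 = −17.857
Tm = 81.5 + (-19.704) + 14.643 − 17.857 = 58.582 → 58.6°C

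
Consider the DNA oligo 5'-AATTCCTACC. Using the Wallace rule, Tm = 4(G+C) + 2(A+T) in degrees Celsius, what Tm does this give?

28°C

G=0, C=4, T=3, A=3
AT pairs contribute 6, GC pairs contribute 4.
Tm = 2×6 + 4×4 = 28°C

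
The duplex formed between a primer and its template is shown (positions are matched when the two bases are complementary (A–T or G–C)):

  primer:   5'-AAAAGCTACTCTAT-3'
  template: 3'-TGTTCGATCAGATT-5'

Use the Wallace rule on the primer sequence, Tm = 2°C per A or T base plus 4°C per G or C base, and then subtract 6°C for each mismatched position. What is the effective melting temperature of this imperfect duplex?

Primer base counts: A=6, T=4, G=1, C=3 → A+T=10, G+C=4
Perfect-match Tm = 2(10) + 4(4) = 20 + 16 = 36°C
Mismatches (positions where the bases are not complementary): 3 (at positions 2, 9, 14)
Effective Tm = 36 − 3×6 = 36 − 18 = 18°C

18°C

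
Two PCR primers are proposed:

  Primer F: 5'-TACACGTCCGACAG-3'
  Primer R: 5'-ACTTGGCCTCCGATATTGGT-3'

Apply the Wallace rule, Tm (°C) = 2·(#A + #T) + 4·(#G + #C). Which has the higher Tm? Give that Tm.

Primer R, 60°C

Primer F: A+T=6, G+C=8 → Tm = 2(6)+4(8) = 44°C
Primer R: A+T=10, G+C=10 → Tm = 2(10)+4(10) = 60°C
44°C vs 60°C → primer R is higher.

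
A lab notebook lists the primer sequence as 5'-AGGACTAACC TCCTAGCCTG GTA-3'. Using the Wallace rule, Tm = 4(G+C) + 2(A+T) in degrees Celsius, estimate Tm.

70°C

Base counts: G=5, C=7, A=6, T=5
So N_AT = 11 and N_GC = 12.
Tm = 2×11 + 4×12 = 70°C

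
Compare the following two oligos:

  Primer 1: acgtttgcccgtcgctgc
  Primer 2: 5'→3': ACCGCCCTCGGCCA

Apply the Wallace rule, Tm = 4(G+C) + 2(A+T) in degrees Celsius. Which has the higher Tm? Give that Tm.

Primer 1: A+T=6, G+C=12 → Tm = 2(6)+4(12) = 60°C
Primer 2: A+T=3, G+C=11 → Tm = 2(3)+4(11) = 50°C
60°C vs 50°C → primer 1 is higher.

Primer 1, 60°C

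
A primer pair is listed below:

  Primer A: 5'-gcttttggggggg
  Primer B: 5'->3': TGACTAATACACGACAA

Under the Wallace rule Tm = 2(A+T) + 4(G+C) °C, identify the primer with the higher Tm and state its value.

Primer A: A+T=4, G+C=9 → Tm = 2(4)+4(9) = 44°C
Primer B: A+T=11, G+C=6 → Tm = 2(11)+4(6) = 46°C
44°C vs 46°C → primer B is higher.

Primer B, 46°C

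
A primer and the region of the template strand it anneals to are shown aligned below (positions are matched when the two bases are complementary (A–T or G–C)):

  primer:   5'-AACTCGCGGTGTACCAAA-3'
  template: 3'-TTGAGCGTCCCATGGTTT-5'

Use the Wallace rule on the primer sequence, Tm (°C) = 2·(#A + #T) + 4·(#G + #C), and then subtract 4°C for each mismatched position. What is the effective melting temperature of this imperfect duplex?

Primer base counts: A=6, T=3, G=4, C=5 → A+T=9, G+C=9
Perfect-match Tm = 2(9) + 4(9) = 18 + 36 = 54°C
Mismatches (positions where the bases are not complementary): 2 (at positions 8, 10)
Effective Tm = 54 − 2×4 = 54 − 8 = 46°C

46°C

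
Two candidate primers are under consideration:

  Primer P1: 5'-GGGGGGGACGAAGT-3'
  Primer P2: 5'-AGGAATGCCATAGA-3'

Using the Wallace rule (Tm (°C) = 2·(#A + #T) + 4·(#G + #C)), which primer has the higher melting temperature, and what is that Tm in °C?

Primer P1, 48°C

Primer P1: A+T=4, G+C=10 → Tm = 2(4)+4(10) = 48°C
Primer P2: A+T=8, G+C=6 → Tm = 2(8)+4(6) = 40°C
48°C vs 40°C → primer P1 is higher.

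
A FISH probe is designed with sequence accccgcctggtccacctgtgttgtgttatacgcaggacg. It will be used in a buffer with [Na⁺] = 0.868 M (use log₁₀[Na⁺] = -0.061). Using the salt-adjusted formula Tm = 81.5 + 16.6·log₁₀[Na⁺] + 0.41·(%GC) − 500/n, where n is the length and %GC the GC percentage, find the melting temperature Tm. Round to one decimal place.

92.6°C

Length n = 40. Base counts: T=10, C=13, A=6, G=11
G+C = 24, so %GC = 24/40 × 100 = 60%
Salt term: 16.6 × (-0.061) = -1.013
GC term: 0.41 × 60 = 24.6; length term: −500/40 = −12.5
Tm = 81.5 + (-1.013) + 24.6 − 12.5 = 92.587 → 92.6°C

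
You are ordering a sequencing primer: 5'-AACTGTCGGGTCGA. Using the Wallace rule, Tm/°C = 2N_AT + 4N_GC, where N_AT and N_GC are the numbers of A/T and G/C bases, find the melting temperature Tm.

44°C

Counting bases: C=3, G=5, A=3, T=3
AT pairs contribute 6, GC pairs contribute 8.
Tm = 2(6) + 4(8) = 12 + 32 = 44°C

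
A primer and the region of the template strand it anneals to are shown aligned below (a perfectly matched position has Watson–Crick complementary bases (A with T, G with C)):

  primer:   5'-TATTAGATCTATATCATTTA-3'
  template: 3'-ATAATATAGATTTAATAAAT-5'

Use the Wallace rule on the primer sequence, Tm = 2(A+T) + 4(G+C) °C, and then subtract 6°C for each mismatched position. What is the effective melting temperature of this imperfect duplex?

Primer base counts: A=7, T=10, G=1, C=2 → A+T=17, G+C=3
Perfect-match Tm = 2(17) + 4(3) = 34 + 12 = 46°C
Mismatches (positions where the bases are not complementary): 3 (at positions 6, 12, 15)
Effective Tm = 46 − 3×6 = 46 − 18 = 28°C

28°C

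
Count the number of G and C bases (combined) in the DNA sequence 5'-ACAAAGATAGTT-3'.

G=2, C=1, A=6, T=3
G+C = 2 + 1 = 3

3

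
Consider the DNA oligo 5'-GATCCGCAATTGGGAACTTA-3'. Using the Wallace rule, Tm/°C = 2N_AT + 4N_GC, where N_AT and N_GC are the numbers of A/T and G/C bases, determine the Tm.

Counting bases: T=5, G=5, A=6, C=4
So N_AT = 11 and N_GC = 9.
Tm = 2×11 + 4×9 = 58°C

58°C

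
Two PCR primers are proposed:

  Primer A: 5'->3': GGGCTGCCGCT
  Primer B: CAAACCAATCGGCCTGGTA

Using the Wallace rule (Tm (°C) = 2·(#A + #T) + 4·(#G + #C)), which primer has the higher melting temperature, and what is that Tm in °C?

Primer B, 58°C

Primer A: A+T=2, G+C=9 → Tm = 2(2)+4(9) = 40°C
Primer B: A+T=9, G+C=10 → Tm = 2(9)+4(10) = 58°C
40°C vs 58°C → primer B is higher.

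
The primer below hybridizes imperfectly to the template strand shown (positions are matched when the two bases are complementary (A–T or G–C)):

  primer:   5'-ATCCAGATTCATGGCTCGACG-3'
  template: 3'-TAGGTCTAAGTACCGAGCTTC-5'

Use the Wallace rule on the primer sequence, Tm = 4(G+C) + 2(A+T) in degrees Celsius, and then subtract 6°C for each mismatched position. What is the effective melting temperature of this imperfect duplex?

58°C

Primer base counts: A=5, T=5, G=5, C=6 → A+T=10, G+C=11
Perfect-match Tm = 2(10) + 4(11) = 20 + 44 = 64°C
Mismatches (positions where the bases are not complementary): 1 (at position 20)
Effective Tm = 64 − 1×6 = 64 − 6 = 58°C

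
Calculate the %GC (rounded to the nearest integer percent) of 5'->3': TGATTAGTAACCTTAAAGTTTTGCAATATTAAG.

24%

Counting bases: A=12, T=13, G=5, C=3
G+C = 5 + 3 = 8 out of 33 bases
%GC = 8/33 × 100 = 24.24% ≈ 24%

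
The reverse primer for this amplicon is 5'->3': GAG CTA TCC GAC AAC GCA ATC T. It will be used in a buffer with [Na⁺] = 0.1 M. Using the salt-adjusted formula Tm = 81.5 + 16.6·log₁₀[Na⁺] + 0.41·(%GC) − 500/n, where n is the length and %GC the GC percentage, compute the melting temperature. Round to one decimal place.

Length n = 22. Base counts: T=4, G=4, A=7, C=7
G+C = 11, so %GC = 11/22 × 100 = 50%
Salt term: 16.6 × (-1) = -16.6
GC term: 0.41 × 50 = 20.5; length term: −500/22 = −22.727
Tm = 81.5 + (-16.6) + 20.5 − 22.727 = 62.673 → 62.7°C

62.7°C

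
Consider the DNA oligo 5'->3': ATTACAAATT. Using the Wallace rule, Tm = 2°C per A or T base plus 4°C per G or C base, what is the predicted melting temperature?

22°C

Scanning the sequence gives G=0, T=4, C=1, A=5.
AT pairs contribute 9, GC pairs contribute 1.
Tm = 4·1 + 2·9 = 4 + 18 = 22°C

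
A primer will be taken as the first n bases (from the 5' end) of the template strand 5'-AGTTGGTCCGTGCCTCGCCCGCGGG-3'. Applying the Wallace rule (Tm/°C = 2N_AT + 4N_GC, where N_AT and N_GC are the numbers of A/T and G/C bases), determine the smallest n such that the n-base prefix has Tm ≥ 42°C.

First 12 bases: AGTTGGTCCGTG → Tm = 38°C (< 42°C)
First 13 bases: AGTTGGTCCGTGC → Tm = 42°C (≥ 42°C)
Each additional base adds 2°C (A/T) or 4°C (G/C), so Tm is non-decreasing in n; n = 13 is the first length to reach 42°C.

n = 13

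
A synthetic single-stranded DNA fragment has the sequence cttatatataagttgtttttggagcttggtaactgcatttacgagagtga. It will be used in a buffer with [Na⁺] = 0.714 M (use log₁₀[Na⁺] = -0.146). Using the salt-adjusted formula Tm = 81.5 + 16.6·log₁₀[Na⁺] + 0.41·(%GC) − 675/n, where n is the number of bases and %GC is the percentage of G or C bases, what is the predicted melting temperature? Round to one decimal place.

Length n = 50. Base counts: G=12, A=13, C=5, T=20
G+C = 17, so %GC = 17/50 × 100 = 34%
Salt term: 16.6 × (-0.146) = -2.424
GC term: 0.41 × 34 = 13.94; length term: −675/50 = −13.5
Tm = 81.5 + (-2.424) + 13.94 − 13.5 = 79.516 → 79.5°C

79.5°C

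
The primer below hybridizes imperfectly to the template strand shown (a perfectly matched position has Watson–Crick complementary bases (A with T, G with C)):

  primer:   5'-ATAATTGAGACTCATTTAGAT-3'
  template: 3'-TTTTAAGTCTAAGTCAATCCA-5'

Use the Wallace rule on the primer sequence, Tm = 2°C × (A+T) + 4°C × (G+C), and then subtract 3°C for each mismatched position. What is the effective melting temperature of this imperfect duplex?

Primer base counts: A=8, T=8, G=3, C=2 → A+T=16, G+C=5
Perfect-match Tm = 2(16) + 4(5) = 32 + 20 = 52°C
Mismatches (positions where the bases are not complementary): 5 (at positions 2, 7, 11, 15, 20)
Effective Tm = 52 − 5×3 = 52 − 15 = 37°C

37°C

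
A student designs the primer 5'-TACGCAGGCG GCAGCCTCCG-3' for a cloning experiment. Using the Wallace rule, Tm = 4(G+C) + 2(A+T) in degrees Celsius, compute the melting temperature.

70°C

Counting bases: G=7, C=8, T=2, A=3
So N_AT = 5 and N_GC = 15.
Tm = 2(5) + 4(15) = 10 + 60 = 70°C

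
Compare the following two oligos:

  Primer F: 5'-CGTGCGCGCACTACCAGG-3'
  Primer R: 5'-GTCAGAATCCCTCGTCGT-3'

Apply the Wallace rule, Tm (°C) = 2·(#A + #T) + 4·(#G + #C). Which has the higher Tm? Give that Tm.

Primer F: A+T=5, G+C=13 → Tm = 2(5)+4(13) = 62°C
Primer R: A+T=8, G+C=10 → Tm = 2(8)+4(10) = 56°C
62°C vs 56°C → primer F is higher.

Primer F, 62°C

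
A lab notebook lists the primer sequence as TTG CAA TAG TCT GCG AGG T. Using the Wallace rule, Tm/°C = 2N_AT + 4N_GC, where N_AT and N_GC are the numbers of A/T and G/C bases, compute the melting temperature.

Scanning the sequence gives A=4, C=3, T=6, G=6.
A+T = 10, G+C = 9
Tm = 4·9 + 2·10 = 36 + 20 = 56°C

56°C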